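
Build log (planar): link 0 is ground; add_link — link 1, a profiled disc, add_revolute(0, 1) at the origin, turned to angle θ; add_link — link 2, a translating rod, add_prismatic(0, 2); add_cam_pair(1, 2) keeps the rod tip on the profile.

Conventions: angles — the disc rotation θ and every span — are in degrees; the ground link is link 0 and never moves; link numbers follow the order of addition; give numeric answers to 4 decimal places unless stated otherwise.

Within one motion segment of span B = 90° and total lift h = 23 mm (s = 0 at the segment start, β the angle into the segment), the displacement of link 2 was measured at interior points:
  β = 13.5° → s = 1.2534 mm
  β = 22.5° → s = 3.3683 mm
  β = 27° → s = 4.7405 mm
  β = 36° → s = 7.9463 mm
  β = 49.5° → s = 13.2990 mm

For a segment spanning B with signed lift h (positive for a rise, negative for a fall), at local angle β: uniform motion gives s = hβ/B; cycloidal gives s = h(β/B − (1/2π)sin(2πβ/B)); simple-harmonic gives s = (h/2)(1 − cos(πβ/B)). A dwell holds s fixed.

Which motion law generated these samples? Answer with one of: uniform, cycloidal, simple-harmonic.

candidates at β/B = r: uniform s = h·r (linear in β); cycloidal s = h·(r − sin(2πr)/(2π)); simple-harmonic s = (h/2)(1 − cos(πr))
β=13.5°: printed 1.2534 | uniform 3.4500, cycloidal 0.4885, simple-harmonic 1.2534
β=22.5°: printed 3.3683 | uniform 5.7500, cycloidal 2.0894, simple-harmonic 3.3683
β=27°: printed 4.7405 | uniform 6.9000, cycloidal 3.4186, simple-harmonic 4.7405
β=36°: printed 7.9463 | uniform 9.2000, cycloidal 7.0484, simple-harmonic 7.9463
β=49.5°: printed 13.2990 | uniform 12.6500, cycloidal 13.7812, simple-harmonic 13.2990
only one law matches every sample → simple-harmonic

simple-harmonic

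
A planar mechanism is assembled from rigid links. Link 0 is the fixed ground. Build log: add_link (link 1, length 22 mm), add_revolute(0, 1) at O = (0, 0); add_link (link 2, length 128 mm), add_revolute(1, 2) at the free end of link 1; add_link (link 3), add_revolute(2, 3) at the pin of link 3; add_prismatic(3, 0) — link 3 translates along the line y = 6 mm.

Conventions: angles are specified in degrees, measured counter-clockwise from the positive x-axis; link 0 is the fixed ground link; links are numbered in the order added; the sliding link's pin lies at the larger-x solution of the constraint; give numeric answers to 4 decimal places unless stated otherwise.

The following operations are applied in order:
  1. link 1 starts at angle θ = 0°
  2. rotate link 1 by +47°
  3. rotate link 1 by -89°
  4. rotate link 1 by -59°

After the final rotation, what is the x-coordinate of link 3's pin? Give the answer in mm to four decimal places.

geometry: r = 22 mm, L = 128 mm, e = 6 mm; θ starts at 0°
rotate link 1 by +47°: θ ← 0° +47° = 47°
rotate link 1 by -89°: θ ← 47° -89° = -42°
rotate link 1 by -59°: θ ← -42° -59° = -101°
crank pin P = (r cos θ, r sin θ) = (-4.197798, -21.595798)
h = r sin θ − e = -21.595798 − 6 = -27.595798
x = r cos θ + √(L² − h²) = -4.197798 + 124.989887 = 120.792089

120.7921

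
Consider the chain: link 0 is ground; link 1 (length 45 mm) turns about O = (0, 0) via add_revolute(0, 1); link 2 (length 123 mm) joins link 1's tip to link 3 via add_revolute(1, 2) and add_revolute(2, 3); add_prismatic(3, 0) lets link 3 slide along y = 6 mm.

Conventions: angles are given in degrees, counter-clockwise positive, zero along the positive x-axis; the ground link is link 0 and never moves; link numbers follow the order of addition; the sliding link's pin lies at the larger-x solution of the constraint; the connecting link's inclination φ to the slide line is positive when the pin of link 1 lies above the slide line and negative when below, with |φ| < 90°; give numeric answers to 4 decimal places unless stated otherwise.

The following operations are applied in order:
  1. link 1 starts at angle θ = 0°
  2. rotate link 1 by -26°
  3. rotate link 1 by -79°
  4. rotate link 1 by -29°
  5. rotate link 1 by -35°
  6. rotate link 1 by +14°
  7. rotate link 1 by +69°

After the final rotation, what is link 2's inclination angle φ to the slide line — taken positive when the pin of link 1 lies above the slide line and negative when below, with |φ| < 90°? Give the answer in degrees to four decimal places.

geometry: r = 45 mm, L = 123 mm, e = 6 mm; θ starts at 0°
rotate link 1 by -26°: θ ← 0° -26° = -26°
rotate link 1 by -79°: θ ← -26° -79° = -105°
rotate link 1 by -29°: θ ← -105° -29° = -134°
rotate link 1 by -35°: θ ← -134° -35° = -169°
rotate link 1 by +14°: θ ← -169° +14° = -155°
rotate link 1 by +69°: θ ← -155° +69° = -86°
h = r sin θ − e = -44.890382 − 6 = -50.890382
sin φ = h / L = -50.890382 / 123 = -0.41374295
φ = arcsin(-0.41374295) = -24.440179°

-24.4402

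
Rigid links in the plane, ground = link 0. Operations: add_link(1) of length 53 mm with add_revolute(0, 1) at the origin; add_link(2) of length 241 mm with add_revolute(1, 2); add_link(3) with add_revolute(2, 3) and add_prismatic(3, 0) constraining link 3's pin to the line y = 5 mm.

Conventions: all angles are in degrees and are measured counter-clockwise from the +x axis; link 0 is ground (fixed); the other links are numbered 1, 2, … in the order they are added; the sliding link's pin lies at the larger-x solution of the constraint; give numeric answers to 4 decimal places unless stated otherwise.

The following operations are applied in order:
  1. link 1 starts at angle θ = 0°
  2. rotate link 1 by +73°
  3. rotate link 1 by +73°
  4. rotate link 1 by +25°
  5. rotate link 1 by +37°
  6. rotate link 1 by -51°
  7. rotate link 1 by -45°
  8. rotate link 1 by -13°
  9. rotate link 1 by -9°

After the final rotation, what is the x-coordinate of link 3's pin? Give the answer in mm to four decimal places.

geometry: r = 53 mm, L = 241 mm, e = 5 mm; θ starts at 0°
rotate link 1 by +73°: θ ← 0° +73° = 73°
rotate link 1 by +73°: θ ← 73° +73° = 146°
rotate link 1 by +25°: θ ← 146° +25° = 171°
rotate link 1 by +37°: θ ← 171° +37° = 208°
rotate link 1 by -51°: θ ← 208° -51° = 157°
rotate link 1 by -45°: θ ← 157° -45° = 112°
rotate link 1 by -13°: θ ← 112° -13° = 99°
rotate link 1 by -9°: θ ← 99° -9° = 90°
crank pin P = (r cos θ, r sin θ) = (0.000000, 53.000000)
h = r sin θ − e = 53.000000 − 5 = 48.000000
x = r cos θ + √(L² − h²) = 0.000000 + 236.171548 = 236.171548

236.1715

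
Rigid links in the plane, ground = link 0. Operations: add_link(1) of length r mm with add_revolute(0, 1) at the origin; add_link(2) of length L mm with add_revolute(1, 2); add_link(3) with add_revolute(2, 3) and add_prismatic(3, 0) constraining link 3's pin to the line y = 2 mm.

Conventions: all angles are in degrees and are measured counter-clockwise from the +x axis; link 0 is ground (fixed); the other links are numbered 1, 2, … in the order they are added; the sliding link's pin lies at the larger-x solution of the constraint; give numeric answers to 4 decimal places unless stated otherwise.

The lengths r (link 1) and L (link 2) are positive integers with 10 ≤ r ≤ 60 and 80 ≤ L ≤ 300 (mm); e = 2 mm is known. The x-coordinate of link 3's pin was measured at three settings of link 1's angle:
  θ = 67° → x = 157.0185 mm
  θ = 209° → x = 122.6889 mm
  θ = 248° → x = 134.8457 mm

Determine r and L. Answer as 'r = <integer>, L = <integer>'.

constraint per measurement: (x − r cos θ)² + (r sin θ − e)² = L²
subtracting the θ₁ and θ₂ equations cancels the r² and L² terms:
r = (x₁² − x₂²) / (2[(x₁cos θ₁ + e sin θ₁) − (x₂cos θ₂ + e sin θ₂)]) = 28.0000 → r = 28
L² = (x₁ − r cos θ₁)² + (r sin θ₁ − e)² = 21903.9999 → L = 148.0000 → L = 148
check at θ₃=248°: x = 134.8457 (printed 134.8457) ✓

r = 28, L = 148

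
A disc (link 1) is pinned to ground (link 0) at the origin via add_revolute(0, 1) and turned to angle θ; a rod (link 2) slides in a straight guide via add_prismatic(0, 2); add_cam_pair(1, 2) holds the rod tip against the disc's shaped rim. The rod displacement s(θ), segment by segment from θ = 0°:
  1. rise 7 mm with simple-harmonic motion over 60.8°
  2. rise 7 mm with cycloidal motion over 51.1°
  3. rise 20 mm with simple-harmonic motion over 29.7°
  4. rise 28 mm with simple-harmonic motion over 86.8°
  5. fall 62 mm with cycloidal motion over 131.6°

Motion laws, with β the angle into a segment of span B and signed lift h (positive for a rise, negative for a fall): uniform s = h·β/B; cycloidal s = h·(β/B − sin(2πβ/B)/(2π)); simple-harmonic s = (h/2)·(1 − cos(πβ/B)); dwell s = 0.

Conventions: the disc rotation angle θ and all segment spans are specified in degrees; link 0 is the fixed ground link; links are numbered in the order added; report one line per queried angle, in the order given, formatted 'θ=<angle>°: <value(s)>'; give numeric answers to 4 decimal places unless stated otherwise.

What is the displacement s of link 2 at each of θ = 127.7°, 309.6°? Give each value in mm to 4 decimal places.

segment 1 (0° to 60.8°, simple-harmonic, h = 7) is passed completely: s = 0.0000 + (7) = 7.0000
segment 2 (60.8° to 111.9°, cycloidal, h = 7) is passed completely: s = 7.0000 + (7) = 14.0000
θ = 127.7° falls in segment 3 (111.9° to 141.6°, simple-harmonic, h = 20): β = 127.7 − 111.9 = 15.8°, B = 29.7°; Δs = 20/2·(1 − cos(π·0.5320)) = 11.0032; s = 14.0000 + 11.0032 = 25.0032
segment 3 (111.9° to 141.6°, simple-harmonic, h = 20) is passed completely: s = 14.0000 + (20) = 34.0000
segment 4 (141.6° to 228.4°, simple-harmonic, h = 28) is passed completely: s = 34.0000 + (28) = 62.0000
θ = 309.6° falls in segment 5 (228.4° to 360°, cycloidal, h = -62): β = 309.6 − 228.4 = 81.2°, B = 131.6°; Δs = -62·(0.6170 − sin(2π·0.6170)/(2π)) = -44.8744; s = 62.0000 − 44.8744 = 17.1256

θ=127.7°: 25.0032
θ=309.6°: 17.1256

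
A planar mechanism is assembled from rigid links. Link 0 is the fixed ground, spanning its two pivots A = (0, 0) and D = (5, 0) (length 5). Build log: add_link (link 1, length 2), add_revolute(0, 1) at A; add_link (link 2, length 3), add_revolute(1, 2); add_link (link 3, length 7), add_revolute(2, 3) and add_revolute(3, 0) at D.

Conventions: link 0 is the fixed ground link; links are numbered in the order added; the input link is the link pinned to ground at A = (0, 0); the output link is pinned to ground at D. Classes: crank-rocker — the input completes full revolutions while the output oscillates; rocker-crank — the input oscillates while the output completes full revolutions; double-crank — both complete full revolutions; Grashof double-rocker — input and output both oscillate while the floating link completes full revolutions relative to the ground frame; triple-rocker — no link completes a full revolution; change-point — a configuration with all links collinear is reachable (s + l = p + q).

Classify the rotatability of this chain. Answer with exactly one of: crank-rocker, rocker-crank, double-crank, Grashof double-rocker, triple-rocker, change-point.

lengths: ground=5, input=2, coupler=3, output=7
sorted: s=2 (shortest), l=7 (longest), p+q=8
s + l = 9 vs p + q = 8
s + l > p + q → non-Grashof → no link fully rotates → triple-rocker

triple-rocker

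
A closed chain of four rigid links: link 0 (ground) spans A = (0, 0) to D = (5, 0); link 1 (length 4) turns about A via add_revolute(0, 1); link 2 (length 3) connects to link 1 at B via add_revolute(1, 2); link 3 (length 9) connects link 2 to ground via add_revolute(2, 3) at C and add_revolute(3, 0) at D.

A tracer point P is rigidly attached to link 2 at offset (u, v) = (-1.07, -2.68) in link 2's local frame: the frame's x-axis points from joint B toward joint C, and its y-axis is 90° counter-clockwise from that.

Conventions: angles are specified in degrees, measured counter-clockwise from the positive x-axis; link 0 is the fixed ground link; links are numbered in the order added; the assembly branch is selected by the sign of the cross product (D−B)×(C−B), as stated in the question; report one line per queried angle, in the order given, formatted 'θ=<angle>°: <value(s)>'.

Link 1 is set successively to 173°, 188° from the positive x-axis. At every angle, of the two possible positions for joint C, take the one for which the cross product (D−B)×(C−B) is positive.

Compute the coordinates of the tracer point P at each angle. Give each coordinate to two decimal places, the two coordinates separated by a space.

A=(0,0), D=(5.00,0)
θ=173°: B = A + 4.00·(cos173°, sin173°) = (-3.9702, 0.4875)
θ=173°: |BD| = 8.9834
θ=173°: circle(B,3.00) ∩ circle(D,9.00): a=0.4843, h=2.9606
θ=173°:   candidates: C₊=(-3.3259,3.4175) cross=26.597; C₋=(-3.6472,-2.4951) cross=-26.597
θ=173°:   branch + wants cross > 0 → take C=(-3.3259,3.4175) (cross=26.597)
θ=173°: ex = (C−B)/|BC| = (0.2148,0.9767); ey = (-0.9767,0.2148)
θ=173°: P = B + -1.07·ex + -2.68·ey = (-1.5825,-1.1331)
θ=188°: B = A + 4.00·(cos188°, sin188°) = (-3.9611, -0.5567)
θ=188°: |BD| = 8.9783
θ=188°: circle(B,3.00) ∩ circle(D,9.00): a=0.4795, h=2.9614
θ=188°:   candidates: C₊=(-3.6661,2.4288) cross=26.589; C₋=(-3.2988,-3.4827) cross=-26.589
θ=188°:   branch + wants cross > 0 → take C=(-3.6661,2.4288) (cross=26.589)
θ=188°: ex = (C−B)/|BC| = (0.0983,0.9952); ey = (-0.9952,0.0983)
θ=188°: P = B + -1.07·ex + -2.68·ey = (-1.3993,-1.8850)

θ=173°: -1.58 -1.13
θ=188°: -1.40 -1.89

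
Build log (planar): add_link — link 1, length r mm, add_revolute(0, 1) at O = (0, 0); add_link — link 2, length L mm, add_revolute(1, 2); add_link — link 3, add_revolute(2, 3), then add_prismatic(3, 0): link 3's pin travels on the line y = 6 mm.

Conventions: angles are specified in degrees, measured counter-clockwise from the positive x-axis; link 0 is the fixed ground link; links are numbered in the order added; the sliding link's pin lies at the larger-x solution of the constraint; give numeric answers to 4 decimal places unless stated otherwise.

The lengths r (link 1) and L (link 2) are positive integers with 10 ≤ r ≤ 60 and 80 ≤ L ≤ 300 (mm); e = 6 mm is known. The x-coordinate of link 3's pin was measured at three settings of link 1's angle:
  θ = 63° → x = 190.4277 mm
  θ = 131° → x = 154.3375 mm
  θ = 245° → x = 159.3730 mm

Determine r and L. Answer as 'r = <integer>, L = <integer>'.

constraint per measurement: (x − r cos θ)² + (r sin θ − e)² = L²
subtracting the θ₁ and θ₂ equations cancels the r² and L² terms:
r = (x₁² − x₂²) / (2[(x₁cos θ₁ + e sin θ₁) − (x₂cos θ₂ + e sin θ₂)]) = 33.0000 → r = 33
L² = (x₁ − r cos θ₁)² + (r sin θ₁ − e)² = 31329.0141 → L = 177.0000 → L = 177
check at θ₃=245°: x = 159.3730 (printed 159.3730) ✓

r = 33, L = 177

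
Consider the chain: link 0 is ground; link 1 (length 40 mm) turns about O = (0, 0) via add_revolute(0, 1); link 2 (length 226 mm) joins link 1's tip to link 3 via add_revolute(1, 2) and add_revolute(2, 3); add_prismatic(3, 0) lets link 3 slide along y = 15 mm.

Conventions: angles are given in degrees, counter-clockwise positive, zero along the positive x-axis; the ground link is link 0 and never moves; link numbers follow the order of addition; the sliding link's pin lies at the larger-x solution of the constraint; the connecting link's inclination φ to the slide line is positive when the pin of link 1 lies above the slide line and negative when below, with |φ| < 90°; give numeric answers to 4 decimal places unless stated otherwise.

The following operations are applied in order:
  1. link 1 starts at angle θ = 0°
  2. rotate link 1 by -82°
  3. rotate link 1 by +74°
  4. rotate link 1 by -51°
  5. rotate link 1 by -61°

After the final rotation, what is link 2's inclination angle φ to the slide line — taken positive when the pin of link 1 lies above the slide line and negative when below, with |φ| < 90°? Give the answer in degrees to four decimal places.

geometry: r = 40 mm, L = 226 mm, e = 15 mm; θ starts at 0°
rotate link 1 by -82°: θ ← 0° -82° = -82°
rotate link 1 by +74°: θ ← -82° +74° = -8°
rotate link 1 by -51°: θ ← -8° -51° = -59°
rotate link 1 by -61°: θ ← -59° -61° = -120°
h = r sin θ − e = -34.641016 − 15 = -49.641016
sin φ = h / L = -49.641016 / 226 = -0.21965051
φ = arcsin(-0.21965051) = -12.688507°

-12.6885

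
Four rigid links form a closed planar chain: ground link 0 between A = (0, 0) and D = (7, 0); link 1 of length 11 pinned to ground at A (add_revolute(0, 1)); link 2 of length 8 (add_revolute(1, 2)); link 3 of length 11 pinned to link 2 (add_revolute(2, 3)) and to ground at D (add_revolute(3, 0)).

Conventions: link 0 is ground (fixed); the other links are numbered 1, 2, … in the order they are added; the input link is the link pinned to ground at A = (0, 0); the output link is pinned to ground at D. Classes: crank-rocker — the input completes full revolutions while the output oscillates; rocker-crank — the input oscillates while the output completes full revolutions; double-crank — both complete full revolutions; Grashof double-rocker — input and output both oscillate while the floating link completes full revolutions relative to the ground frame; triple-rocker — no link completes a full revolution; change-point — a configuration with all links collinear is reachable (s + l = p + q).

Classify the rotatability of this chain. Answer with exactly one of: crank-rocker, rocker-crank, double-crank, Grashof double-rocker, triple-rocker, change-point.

lengths: ground=7, input=11, coupler=8, output=11
sorted: s=7 (shortest), l=11 (longest), p+q=19
s + l = 18 vs p + q = 19
s + l < p + q (Grashof) with shortest = ground link → double-crank

double-crank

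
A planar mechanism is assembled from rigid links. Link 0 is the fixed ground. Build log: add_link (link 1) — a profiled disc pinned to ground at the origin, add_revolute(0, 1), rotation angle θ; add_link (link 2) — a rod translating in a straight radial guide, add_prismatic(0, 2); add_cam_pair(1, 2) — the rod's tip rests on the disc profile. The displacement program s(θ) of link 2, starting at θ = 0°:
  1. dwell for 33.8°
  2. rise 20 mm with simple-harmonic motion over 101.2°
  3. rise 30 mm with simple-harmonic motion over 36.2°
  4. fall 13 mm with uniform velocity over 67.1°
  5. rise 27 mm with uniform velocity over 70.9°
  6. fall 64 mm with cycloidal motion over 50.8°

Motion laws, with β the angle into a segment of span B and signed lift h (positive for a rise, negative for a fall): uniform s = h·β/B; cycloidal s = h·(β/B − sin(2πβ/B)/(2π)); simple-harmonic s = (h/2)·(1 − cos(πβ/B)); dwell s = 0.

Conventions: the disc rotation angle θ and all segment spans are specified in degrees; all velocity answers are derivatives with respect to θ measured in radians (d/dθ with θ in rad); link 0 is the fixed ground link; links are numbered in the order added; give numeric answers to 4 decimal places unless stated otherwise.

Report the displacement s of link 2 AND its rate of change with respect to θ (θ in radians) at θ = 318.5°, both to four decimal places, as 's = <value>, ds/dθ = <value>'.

seg 1 [0°–33.8°] dwell: s stays 0.0000
seg 2 [33.8°–135°] simple-harmonic, h=20: full span → s += 20 → s = 20.0000
seg 3 [135°–171.2°] simple-harmonic, h=30: full span → s += 30 → s = 50.0000
seg 4 [171.2°–238.3°] uniform, h=-13: full span → s += -13 → s = 37.0000
seg 5 [238.3°–309.2°] uniform, h=27: full span → s += 27 → s = 64.0000
seg 6 [309.2°–360°] cycloidal, h=-64: θ=318.5° here. β=9.3, B=50.8. -64·(0.1831 − sin(2π·0.1831)/(2π)) = -2.4181 → s = 61.5819
velocity in seg [309.2°–360°] (cycloidal), θ in radians: β = 9.3° = 0.1623 rad, B = 50.8° = 0.8866 rad; ds/dθ = (h/B)(1 − cos(2πβ/B)) = ((-64)/0.8866)(1 − cos(2π·0.1831)) = -42.715211 mm/rad

s = 61.5819, ds/dθ = -42.7152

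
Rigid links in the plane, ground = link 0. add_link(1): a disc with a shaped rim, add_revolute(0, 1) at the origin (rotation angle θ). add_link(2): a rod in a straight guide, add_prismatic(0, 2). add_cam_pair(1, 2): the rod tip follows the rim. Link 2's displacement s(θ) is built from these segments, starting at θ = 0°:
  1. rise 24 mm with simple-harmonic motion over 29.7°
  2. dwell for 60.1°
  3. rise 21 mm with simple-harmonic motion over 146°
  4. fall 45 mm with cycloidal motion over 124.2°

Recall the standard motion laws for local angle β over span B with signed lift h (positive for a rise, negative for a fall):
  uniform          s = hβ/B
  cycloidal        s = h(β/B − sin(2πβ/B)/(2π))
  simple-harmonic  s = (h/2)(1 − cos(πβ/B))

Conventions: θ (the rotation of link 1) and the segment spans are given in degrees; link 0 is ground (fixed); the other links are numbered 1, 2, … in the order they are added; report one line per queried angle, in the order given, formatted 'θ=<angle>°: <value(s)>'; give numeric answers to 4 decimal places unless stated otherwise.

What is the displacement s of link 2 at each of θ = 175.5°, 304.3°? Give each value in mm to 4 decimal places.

segment 1 (0° to 29.7°, simple-harmonic, h = 24) is passed completely: s = 0.0000 + (24) = 24.0000
segment 2 (29.7° to 89.8°, dwell): s unchanged at 24.0000
θ = 175.5° falls in segment 3 (89.8° to 235.8°, simple-harmonic, h = 21): β = 175.5 − 89.8 = 85.7°, B = 146°; Δs = 21/2·(1 − cos(π·0.5870)) = 13.3338; s = 24.0000 + 13.3338 = 37.3338
segment 3 (89.8° to 235.8°, simple-harmonic, h = 21) is passed completely: s = 24.0000 + (21) = 45.0000
θ = 304.3° falls in segment 4 (235.8° to 360°, cycloidal, h = -45): β = 304.3 − 235.8 = 68.5°, B = 124.2°; Δs = -45·(0.5515 − sin(2π·0.5515)/(2π)) = -27.0974; s = 45.0000 − 27.0974 = 17.9026

θ=175.5°: 37.3338
θ=304.3°: 17.9026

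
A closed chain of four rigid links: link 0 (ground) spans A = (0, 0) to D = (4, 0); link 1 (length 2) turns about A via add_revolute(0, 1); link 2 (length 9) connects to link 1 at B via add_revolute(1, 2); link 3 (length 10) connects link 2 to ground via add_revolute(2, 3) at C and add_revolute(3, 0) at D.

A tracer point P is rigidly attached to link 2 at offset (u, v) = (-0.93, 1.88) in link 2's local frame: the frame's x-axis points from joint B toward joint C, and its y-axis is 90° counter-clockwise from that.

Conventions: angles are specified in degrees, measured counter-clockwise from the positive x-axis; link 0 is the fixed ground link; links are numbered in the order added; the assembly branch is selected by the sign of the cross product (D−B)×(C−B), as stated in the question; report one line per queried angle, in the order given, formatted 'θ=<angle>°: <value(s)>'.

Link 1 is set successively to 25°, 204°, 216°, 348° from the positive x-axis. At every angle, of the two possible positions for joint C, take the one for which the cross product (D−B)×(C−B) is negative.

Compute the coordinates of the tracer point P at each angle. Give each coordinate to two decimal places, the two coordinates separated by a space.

A=(0,0), D=(4.00,0)
θ=25°: B = A + 2.00·(cos25°, sin25°) = (1.8126, 0.8452)
θ=25°: |BD| = 2.3450
θ=25°: circle(B,9.00) ∩ circle(D,10.00): a=-2.8786, h=8.5272
θ=25°:   candidates: C₊=(2.2010,9.8369) cross=19.996; C₋=(-3.9461,-6.0712) cross=-19.996
θ=25°:   branch - wants cross < 0 → take C=(-3.9461,-6.0712) (cross=-19.996)
θ=25°: ex = (C−B)/|BC| = (-0.6399,-0.7685); ey = (0.7685,-0.6399)
θ=25°: P = B + -0.93·ex + 1.88·ey = (3.8525,0.3570)
θ=204°: B = A + 2.00·(cos204°, sin204°) = (-1.8271, -0.8135)
θ=204°: |BD| = 5.8836
θ=204°: circle(B,9.00) ∩ circle(D,10.00): a=1.3271, h=8.9016
θ=204°:   candidates: C₊=(-1.7434,8.1861) cross=52.374; C₋=(0.7181,-9.4461) cross=-52.374
θ=204°:   branch - wants cross < 0 → take C=(0.7181,-9.4461) (cross=-52.374)
θ=204°: ex = (C−B)/|BC| = (0.2828,-0.9592); ey = (0.9592,0.2828)
θ=204°: P = B + -0.93·ex + 1.88·ey = (-0.2868,0.6102)
θ=216°: B = A + 2.00·(cos216°, sin216°) = (-1.6180, -1.1756)
θ=216°: |BD| = 5.7397
θ=216°: circle(B,9.00) ∩ circle(D,10.00): a=1.2147, h=8.9176
θ=216°:   candidates: C₊=(-2.2555,7.8018) cross=51.185; C₋=(1.3974,-9.6554) cross=-51.185
θ=216°:   branch - wants cross < 0 → take C=(1.3974,-9.6554) (cross=-51.185)
θ=216°: ex = (C−B)/|BC| = (0.3350,-0.9422); ey = (0.9422,0.3350)
θ=216°: P = B + -0.93·ex + 1.88·ey = (-0.1583,0.3306)
θ=348°: B = A + 2.00·(cos348°, sin348°) = (1.9563, -0.4158)
θ=348°: |BD| = 2.0856
θ=348°: circle(B,9.00) ∩ circle(D,10.00): a=-3.5123, h=8.2864
θ=348°:   candidates: C₊=(-3.1376,7.0039) cross=17.282; C₋=(0.1667,-9.2361) cross=-17.282
θ=348°:   branch - wants cross < 0 → take C=(0.1667,-9.2361) (cross=-17.282)
θ=348°: ex = (C−B)/|BC| = (-0.1988,-0.9800); ey = (0.9800,-0.1988)
θ=348°: P = B + -0.93·ex + 1.88·ey = (3.9837,0.1218)

θ=25°: 3.85 0.36
θ=204°: -0.29 0.61
θ=216°: -0.16 0.33
θ=348°: 3.98 0.12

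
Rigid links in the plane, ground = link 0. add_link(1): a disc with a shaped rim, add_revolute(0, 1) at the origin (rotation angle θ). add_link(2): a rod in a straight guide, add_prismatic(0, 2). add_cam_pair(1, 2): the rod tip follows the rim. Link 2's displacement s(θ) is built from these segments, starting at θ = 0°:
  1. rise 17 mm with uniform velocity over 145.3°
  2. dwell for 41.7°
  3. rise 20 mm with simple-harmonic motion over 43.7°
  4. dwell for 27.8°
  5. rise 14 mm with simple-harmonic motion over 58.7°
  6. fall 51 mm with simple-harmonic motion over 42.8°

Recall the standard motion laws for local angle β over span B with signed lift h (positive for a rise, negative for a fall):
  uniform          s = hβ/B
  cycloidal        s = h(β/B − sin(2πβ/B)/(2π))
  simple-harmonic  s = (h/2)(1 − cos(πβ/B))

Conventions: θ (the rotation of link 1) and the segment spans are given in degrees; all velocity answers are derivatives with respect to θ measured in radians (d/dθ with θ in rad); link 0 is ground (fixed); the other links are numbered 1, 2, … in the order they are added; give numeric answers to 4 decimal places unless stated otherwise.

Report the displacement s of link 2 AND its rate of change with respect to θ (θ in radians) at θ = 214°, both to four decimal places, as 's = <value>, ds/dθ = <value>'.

segment 1 (0° to 145.3°, uniform, h = 17) is passed completely: s = 0.0000 + (17) = 17.0000
segment 2 (145.3° to 187°, dwell): s unchanged at 17.0000
θ = 214° falls in segment 3 (187° to 230.7°, simple-harmonic, h = 20): β = 214 − 187 = 27°, B = 43.7°; Δs = 20/2·(1 − cos(π·0.6178)) = 13.6183; s = 17.0000 + 13.6183 = 30.6183
velocity in seg [187°–230.7°] (simple-harmonic), θ in radians: β = 27° = 0.4712 rad, B = 43.7° = 0.7627 rad; ds/dθ = (πh/(2B)) sin(πβ/B) = (π·20/(2·0.7627)) sin(π·0.6178) = 38.399021 mm/rad

s = 30.6183, ds/dθ = 38.3990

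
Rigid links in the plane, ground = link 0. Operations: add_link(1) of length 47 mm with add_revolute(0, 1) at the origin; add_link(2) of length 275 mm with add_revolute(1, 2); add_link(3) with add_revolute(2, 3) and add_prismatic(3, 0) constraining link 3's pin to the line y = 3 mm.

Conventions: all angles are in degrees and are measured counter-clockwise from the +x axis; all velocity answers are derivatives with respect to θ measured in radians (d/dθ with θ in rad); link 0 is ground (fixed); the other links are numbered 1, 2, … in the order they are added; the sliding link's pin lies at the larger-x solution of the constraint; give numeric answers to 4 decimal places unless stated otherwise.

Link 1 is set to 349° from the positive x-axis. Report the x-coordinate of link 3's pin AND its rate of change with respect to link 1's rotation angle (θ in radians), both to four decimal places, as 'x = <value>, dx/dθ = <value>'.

geometry: r = 47 mm, L = 275 mm, e = 3 mm
crank pin P = (r cos θ, r sin θ) = (46.136478, -8.968023)
h = r sin θ − e = -8.968023 − 3 = -11.968023
x = r cos θ + √(L² − h²) = 46.136478 + 274.739452 = 320.875930
dx/dθ = −r sin θ − h·r cos θ/√(L² − h²) (θ in radians; h = -11.968023) = 10.977790

x = 320.8759, dx/dθ = 10.9778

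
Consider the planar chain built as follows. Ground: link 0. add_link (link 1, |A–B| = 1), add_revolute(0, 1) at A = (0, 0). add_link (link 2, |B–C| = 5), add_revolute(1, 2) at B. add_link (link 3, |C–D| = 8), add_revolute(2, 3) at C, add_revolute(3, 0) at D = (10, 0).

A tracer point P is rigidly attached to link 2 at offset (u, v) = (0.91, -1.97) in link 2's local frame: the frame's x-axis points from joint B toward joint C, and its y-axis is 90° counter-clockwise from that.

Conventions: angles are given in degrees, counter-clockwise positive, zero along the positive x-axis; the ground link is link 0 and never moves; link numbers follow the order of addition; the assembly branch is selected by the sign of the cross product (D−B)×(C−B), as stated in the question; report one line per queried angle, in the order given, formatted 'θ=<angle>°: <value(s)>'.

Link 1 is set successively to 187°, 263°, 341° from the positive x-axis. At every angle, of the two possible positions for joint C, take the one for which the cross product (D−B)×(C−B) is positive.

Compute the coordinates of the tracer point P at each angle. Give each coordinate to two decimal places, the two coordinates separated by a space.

A=(0,0), D=(10.00,0)
θ=187°: B = A + 1.00·(cos187°, sin187°) = (-0.9925, -0.1219)
θ=187°: |BD| = 10.9932
θ=187°: circle(B,5.00) ∩ circle(D,8.00): a=3.7228, h=3.3378
θ=187°:   candidates: C₊=(2.6930,3.2570) cross=36.693; C₋=(2.7670,-3.4182) cross=-36.693
θ=187°:   branch + wants cross > 0 → take C=(2.6930,3.2570) (cross=36.693)
θ=187°: ex = (C−B)/|BC| = (0.7371,0.6758); ey = (-0.6758,0.7371)
θ=187°: P = B + 0.91·ex + -1.97·ey = (1.0095,-0.9590)
θ=263°: B = A + 1.00·(cos263°, sin263°) = (-0.1219, -0.9925)
θ=263°: |BD| = 10.1704
θ=263°: circle(B,5.00) ∩ circle(D,8.00): a=3.1679, h=3.8684
θ=263°:   candidates: C₊=(2.6534,3.1665) cross=39.343; C₋=(3.4084,-4.5333) cross=-39.343
θ=263°:   branch + wants cross > 0 → take C=(2.6534,3.1665) (cross=39.343)
θ=263°: ex = (C−B)/|BC| = (0.5550,0.8318); ey = (-0.8318,0.5550)
θ=263°: P = B + 0.91·ex + -1.97·ey = (2.0219,-1.3290)
θ=341°: B = A + 1.00·(cos341°, sin341°) = (0.9455, -0.3256)
θ=341°: |BD| = 9.0603
θ=341°: circle(B,5.00) ∩ circle(D,8.00): a=2.3779, h=4.3983
θ=341°:   candidates: C₊=(3.1639,4.1554) cross=39.850; C₋=(3.4800,-4.6356) cross=-39.850
θ=341°:   branch + wants cross > 0 → take C=(3.1639,4.1554) (cross=39.850)
θ=341°: ex = (C−B)/|BC| = (0.4437,0.8962); ey = (-0.8962,0.4437)
θ=341°: P = B + 0.91·ex + -1.97·ey = (3.1148,-0.3841)

θ=187°: 1.01 -0.96
θ=263°: 2.02 -1.33
θ=341°: 3.11 -0.38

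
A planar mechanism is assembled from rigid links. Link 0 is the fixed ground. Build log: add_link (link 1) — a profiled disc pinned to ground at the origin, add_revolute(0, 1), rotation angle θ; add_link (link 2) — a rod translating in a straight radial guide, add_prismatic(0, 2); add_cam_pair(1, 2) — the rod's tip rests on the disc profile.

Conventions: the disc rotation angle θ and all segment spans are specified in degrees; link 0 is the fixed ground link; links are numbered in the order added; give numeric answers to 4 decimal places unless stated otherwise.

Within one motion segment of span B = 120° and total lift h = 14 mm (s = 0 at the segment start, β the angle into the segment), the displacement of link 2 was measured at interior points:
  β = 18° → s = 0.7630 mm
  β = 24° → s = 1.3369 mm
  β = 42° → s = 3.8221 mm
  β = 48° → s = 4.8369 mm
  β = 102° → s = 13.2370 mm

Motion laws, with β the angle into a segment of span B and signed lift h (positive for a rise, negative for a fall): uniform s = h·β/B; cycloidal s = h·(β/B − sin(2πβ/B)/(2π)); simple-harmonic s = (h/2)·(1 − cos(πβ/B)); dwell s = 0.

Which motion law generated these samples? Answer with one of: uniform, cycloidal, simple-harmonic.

candidates at β/B = r: uniform s = h·r (linear in β); cycloidal s = h·(r − sin(2πr)/(2π)); simple-harmonic s = (h/2)(1 − cos(πr))
β=18°: printed 0.7630 | uniform 2.1000, cycloidal 0.2974, simple-harmonic 0.7630
β=24°: printed 1.3369 | uniform 2.8000, cycloidal 0.6809, simple-harmonic 1.3369
β=42°: printed 3.8221 | uniform 4.9000, cycloidal 3.0974, simple-harmonic 3.8221
β=48°: printed 4.8369 | uniform 5.6000, cycloidal 4.2903, simple-harmonic 4.8369
β=102°: printed 13.2370 | uniform 11.9000, cycloidal 13.7026, simple-harmonic 13.2370
only one law matches every sample → simple-harmonic

simple-harmonic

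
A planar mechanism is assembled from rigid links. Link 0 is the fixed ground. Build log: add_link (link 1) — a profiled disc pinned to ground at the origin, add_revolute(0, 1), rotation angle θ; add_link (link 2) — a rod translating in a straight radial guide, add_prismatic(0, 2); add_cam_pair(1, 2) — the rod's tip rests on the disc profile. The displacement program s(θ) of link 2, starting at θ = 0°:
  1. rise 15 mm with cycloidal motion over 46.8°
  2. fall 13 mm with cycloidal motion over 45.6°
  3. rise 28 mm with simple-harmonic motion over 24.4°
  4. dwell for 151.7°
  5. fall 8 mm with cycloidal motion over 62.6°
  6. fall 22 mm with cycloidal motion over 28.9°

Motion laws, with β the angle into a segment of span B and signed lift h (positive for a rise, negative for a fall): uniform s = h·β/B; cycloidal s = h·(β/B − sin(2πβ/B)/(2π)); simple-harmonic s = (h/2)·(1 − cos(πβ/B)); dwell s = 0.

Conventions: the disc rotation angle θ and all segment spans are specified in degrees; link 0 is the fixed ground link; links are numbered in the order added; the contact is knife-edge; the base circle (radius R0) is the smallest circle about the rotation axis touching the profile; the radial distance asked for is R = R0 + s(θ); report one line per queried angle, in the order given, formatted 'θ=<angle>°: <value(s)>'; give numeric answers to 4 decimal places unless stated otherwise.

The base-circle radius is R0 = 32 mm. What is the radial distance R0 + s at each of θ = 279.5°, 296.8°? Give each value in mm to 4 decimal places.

seg 1 [0°–46.8°] cycloidal, h=15: full span → s += 15 → s = 15.0000
seg 2 [46.8°–92.4°] cycloidal, h=-13: full span → s += -13 → s = 2.0000
seg 3 [92.4°–116.8°] simple-harmonic, h=28: full span → s += 28 → s = 30.0000
seg 4 [116.8°–268.5°] dwell: s stays 30.0000
seg 5 [268.5°–331.1°] cycloidal, h=-8: θ=279.5° here. β=11, B=62.6. -8·(0.1757 − sin(2π·0.1757)/(2π)) = -0.2687 → s = 29.7313
seg 5 [268.5°–331.1°] cycloidal, h=-8: θ=296.8° here. β=28.3, B=62.6. -8·(0.4521 − sin(2π·0.4521)/(2π)) = -3.2390 → s = 26.7610
θ=279.5°: R = R0 + s = 32 + 29.7313 = 61.7313
θ=296.8°: R = R0 + s = 32 + 26.7610 = 58.7610

θ=279.5°: 61.7313
θ=296.8°: 58.7610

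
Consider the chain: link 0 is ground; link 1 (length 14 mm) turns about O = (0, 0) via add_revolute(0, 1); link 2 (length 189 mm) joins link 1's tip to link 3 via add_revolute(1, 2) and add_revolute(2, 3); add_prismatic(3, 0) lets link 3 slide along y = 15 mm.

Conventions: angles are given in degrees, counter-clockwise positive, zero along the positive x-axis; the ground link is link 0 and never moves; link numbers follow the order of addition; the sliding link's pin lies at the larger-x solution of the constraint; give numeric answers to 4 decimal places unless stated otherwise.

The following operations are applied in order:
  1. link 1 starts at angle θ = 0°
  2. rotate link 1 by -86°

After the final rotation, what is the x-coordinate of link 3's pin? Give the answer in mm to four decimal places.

geometry: r = 14 mm, L = 189 mm, e = 15 mm; θ starts at 0°
rotate link 1 by -86°: θ ← 0° -86° = -86°
crank pin P = (r cos θ, r sin θ) = (0.976591, -13.965897)
h = r sin θ − e = -13.965897 − 15 = -28.965897
x = r cos θ + √(L² − h²) = 0.976591 + 186.767173 = 187.743763

187.7438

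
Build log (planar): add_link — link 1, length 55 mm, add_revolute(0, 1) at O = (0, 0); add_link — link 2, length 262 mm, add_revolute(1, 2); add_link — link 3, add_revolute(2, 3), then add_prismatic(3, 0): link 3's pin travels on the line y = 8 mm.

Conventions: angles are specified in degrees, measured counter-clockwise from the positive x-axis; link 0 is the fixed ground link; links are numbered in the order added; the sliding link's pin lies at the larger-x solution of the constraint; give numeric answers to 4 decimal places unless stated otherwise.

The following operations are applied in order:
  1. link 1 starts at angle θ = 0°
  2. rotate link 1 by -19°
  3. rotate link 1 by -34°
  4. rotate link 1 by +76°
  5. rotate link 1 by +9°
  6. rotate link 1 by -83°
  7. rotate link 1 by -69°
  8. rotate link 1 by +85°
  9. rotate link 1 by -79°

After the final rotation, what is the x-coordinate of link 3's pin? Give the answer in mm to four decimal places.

geometry: r = 55 mm, L = 262 mm, e = 8 mm; θ starts at 0°
rotate link 1 by -19°: θ ← 0° -19° = -19°
rotate link 1 by -34°: θ ← -19° -34° = -53°
rotate link 1 by +76°: θ ← -53° +76° = 23°
rotate link 1 by +9°: θ ← 23° +9° = 32°
rotate link 1 by -83°: θ ← 32° -83° = -51°
rotate link 1 by -69°: θ ← -51° -69° = -120°
rotate link 1 by +85°: θ ← -120° +85° = -35°
rotate link 1 by -79°: θ ← -35° -79° = -114°
crank pin P = (r cos θ, r sin θ) = (-22.370515, -50.245000)
h = r sin θ − e = -50.245000 − 8 = -58.245000
x = r cos θ + √(L² − h²) = -22.370515 + 255.443771 = 233.073255

233.0733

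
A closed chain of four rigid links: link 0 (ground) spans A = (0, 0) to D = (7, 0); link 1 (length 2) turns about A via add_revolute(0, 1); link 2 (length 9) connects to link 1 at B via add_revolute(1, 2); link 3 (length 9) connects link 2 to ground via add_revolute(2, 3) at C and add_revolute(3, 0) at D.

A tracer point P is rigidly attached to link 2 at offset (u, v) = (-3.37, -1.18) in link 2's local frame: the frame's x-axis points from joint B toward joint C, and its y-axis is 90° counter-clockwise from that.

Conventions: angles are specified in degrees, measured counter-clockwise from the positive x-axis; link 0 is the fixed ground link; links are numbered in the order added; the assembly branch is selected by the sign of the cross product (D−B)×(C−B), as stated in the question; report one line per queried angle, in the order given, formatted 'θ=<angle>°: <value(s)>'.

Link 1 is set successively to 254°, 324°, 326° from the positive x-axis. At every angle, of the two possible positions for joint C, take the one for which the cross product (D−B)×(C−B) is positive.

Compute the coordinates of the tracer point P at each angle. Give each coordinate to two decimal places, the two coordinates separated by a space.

A=(0,0), D=(7.00,0)
θ=254°: B = A + 2.00·(cos254°, sin254°) = (-0.5513, -1.9225)
θ=254°: |BD| = 7.7922
θ=254°: circle(B,9.00) ∩ circle(D,9.00): a=3.8961, h=8.1130
θ=254°:   candidates: C₊=(1.2227,6.9009) cross=63.218; C₋=(5.2260,-8.8234) cross=-63.218
θ=254°:   branch + wants cross > 0 → take C=(1.2227,6.9009) (cross=63.218)
θ=254°: ex = (C−B)/|BC| = (0.1971,0.9804); ey = (-0.9804,0.1971)
θ=254°: P = B + -3.37·ex + -1.18·ey = (-0.0587,-5.4590)
θ=324°: B = A + 2.00·(cos324°, sin324°) = (1.6180, -1.1756)
θ=324°: |BD| = 5.5089
θ=324°: circle(B,9.00) ∩ circle(D,9.00): a=2.7544, h=8.5681
θ=324°:   candidates: C₊=(2.4806,7.7830) cross=47.201; C₋=(6.1374,-8.9586) cross=-47.201
θ=324°:   branch + wants cross > 0 → take C=(2.4806,7.7830) (cross=47.201)
θ=324°: ex = (C−B)/|BC| = (0.0958,0.9954); ey = (-0.9954,0.0958)
θ=324°: P = B + -3.37·ex + -1.18·ey = (2.4696,-4.6431)
θ=326°: B = A + 2.00·(cos326°, sin326°) = (1.6581, -1.1184)
θ=326°: |BD| = 5.4577
θ=326°: circle(B,9.00) ∩ circle(D,9.00): a=2.7289, h=8.5763
θ=326°:   candidates: C₊=(2.5716,7.8351) cross=46.807; C₋=(6.0865,-8.9535) cross=-46.807
θ=326°:   branch + wants cross > 0 → take C=(2.5716,7.8351) (cross=46.807)
θ=326°: ex = (C−B)/|BC| = (0.1015,0.9948); ey = (-0.9948,0.1015)
θ=326°: P = B + -3.37·ex + -1.18·ey = (2.4899,-4.5908)

θ=254°: -0.06 -5.46
θ=324°: 2.47 -4.64
θ=326°: 2.49 -4.59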